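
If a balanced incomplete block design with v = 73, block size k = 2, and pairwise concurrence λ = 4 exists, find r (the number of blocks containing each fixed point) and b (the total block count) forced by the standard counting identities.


Any 2-(v, k, λ) BIBD satisfies two necessary conditions:
  (i)  Each point sits in r blocks, and counting incidences through any fixed point gives r(k − 1) = λ(v − 1), so r = λ(v − 1)/(k − 1).
  (ii) Total incidences bk = vr, so b = vr/k.
Step 1: r = λ(v − 1)/(k − 1) = 4·(73 − 1)/(2 − 1) = 4·72/1 = 288/1 = 288.
Step 2: b = vr/k = 73·288/2 = 21024/2 = 10512.
Check integrality: r = 288 ∈ Z ✓, b = 10512 ∈ Z ✓.
(These identities are necessary conditions: they determine r and b for any design with these parameters, but do not by themselves prove that one exists.)

r = 288, b = 10512.


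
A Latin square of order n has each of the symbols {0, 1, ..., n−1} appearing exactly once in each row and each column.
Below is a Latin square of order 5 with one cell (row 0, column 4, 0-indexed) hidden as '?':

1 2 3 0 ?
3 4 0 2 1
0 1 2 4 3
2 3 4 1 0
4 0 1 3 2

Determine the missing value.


Row 0 contains symbols [0, 1, 2, 3] — missing [4].
Column 4 contains symbols [0, 1, 2, 3] — missing [4].
The missing symbol must appear in both missing sets; intersection = [4].
Therefore the hidden value is 4.

Missing value = 4.


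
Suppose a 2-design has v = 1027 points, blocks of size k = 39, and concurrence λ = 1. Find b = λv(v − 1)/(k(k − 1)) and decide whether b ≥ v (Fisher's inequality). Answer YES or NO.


b = λv(v − 1)/(k(k − 1)) = 1·1027·1026/(39·38) = 1053702/1482 = 711.
Compare with v = 1027: b < v, so Fisher's inequality fails.

NO


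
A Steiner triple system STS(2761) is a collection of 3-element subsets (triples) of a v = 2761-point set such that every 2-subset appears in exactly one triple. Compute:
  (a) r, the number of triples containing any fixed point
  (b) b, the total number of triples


An STS(v) is a 2-(v, 3, 1) BIBD: block size k = 3, λ = 1.
Replication: r(k − 1) = λ(v − 1) ⇒ r·2 = 2761 − 1 = 2760 ⇒ r = 1380.
Block count: b = v(v − 1)/6 = 2761·2760/6 = 7620360/6 = 1270060.
(Check via bk = vr: 1270060·3 = 3810180 = 2761·1380 = 3810180 ✓.)

r = 1380, b = 1270060.


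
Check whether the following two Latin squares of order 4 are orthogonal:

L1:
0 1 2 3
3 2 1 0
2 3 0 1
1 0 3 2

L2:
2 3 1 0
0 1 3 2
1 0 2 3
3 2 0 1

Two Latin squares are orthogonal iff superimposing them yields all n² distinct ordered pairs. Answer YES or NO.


Form the n² = 16 superimposed pairs (L1[i][j], L2[i][j]), row by row (rows and columns indexed from 0):
row 0: (0,2) (1,3) (2,1) (3,0)
row 1: (3,0) (2,1) (1,3) (0,2)
row 2: (2,1) (3,0) (0,2) (1,3)
row 3: (1,3) (0,2) (3,0) (2,1)
Orthogonality requires all 16 pairs distinct.
But the pair (3,0) repeats: cell (0,3) has L1 = 3, L2 = 0, and cell (1,0) has L1 = 3, L2 = 0.
A repeated pair means some other pair never occurs (only 4 distinct pairs out of 16), so the squares are not orthogonal.
Conclusion: NO.

NO


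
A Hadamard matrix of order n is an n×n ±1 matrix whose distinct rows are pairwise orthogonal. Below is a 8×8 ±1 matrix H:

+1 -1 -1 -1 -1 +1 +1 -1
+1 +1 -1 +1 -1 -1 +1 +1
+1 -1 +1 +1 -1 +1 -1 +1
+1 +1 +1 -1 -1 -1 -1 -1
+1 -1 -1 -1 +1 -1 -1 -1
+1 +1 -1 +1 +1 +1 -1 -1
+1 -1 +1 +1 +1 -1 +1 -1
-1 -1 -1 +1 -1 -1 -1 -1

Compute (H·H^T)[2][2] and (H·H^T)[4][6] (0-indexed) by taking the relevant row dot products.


Row 2 of H: [1, -1, 1, 1, -1, 1, -1, 1].
Row 4 of H: [1, -1, -1, -1, 1, -1, -1, -1].
Row 6 of H: [1, -1, 1, 1, 1, -1, 1, -1].
(H·H^T)[2][2] = Σ_j H[2][j]·H[2][j] = (1)² + (-1)² + (1)² + (1)² + (-1)² + (1)² + (-1)² + (1)² = 1 + 1 + 1 + 1 + 1 + 1 + 1 + 1 = 8.
(H·H^T)[4][6] = Σ_j H[4][j]·H[6][j] = (1)·(1) + (-1)·(-1) + (-1)·(1) + (-1)·(1) + (1)·(1) + (-1)·(-1) + (-1)·(1) + (-1)·(-1) = 1 + 1 + -1 + -1 + 1 + 1 + -1 + 1 = 2.
Rows 4 and 6 are not orthogonal (dot product = 2 ≠ 0), so H is not a Hadamard matrix.

(2,2) entry = 8; (4,6) entry = 2.


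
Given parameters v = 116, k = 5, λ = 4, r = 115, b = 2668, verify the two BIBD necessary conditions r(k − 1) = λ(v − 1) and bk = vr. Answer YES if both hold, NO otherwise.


Condition (i): r(k − 1) = 115·4 = 460; λ(v − 1) = 4·115 = 460. Match? YES.
Condition (ii): bk = 2668·5 = 13340; vr = 116·115 = 13340. Match? YES.
Both conditions hold? YES.

YES


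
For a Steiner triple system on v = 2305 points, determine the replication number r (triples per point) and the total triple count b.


An STS(v) is a 2-(v, 3, 1) BIBD: block size k = 3, λ = 1.
Replication: r(k − 1) = λ(v − 1) ⇒ r·2 = 2305 − 1 = 2304 ⇒ r = 1152.
Block count: b = v(v − 1)/6 = 2305·2304/6 = 5310720/6 = 885120.

r = 1152, b = 885120.


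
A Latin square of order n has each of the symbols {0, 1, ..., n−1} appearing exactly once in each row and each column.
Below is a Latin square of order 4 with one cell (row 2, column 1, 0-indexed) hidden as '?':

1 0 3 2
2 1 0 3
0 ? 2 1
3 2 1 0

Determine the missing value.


Row 2 contains symbols [0, 1, 2] — missing [3].
Column 1 contains symbols [0, 1, 2] — missing [3].
The missing symbol must appear in both missing sets; intersection = [3].
Therefore the hidden value is 3.

Missing value = 3.


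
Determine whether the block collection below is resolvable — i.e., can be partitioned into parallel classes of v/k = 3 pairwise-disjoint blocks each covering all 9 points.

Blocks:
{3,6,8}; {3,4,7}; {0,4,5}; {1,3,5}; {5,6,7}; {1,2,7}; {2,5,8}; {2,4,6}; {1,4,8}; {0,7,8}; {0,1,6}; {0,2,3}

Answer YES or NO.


v = 9, block size k = 3, number of blocks = 12.
For resolvability, blocks must partition into parallel classes of size v/k = 3.
Total blocks must therefore be a multiple of 3: 12 = 3·4 + 0 ⇒ divisible ✓.
Greedy packing gives 4 candidate class(es). Each should be a full parallel class (size 3, covers all 9 points).
  Class 1 (3 blocks): {3,6,8}; {0,4,5}; {1,2,7}. Points covered: [0, 1, 2, 3, 4, 5, 6, 7, 8].
  Class 2 (3 blocks): {3,4,7}; {2,5,8}; {0,1,6}. Points covered: [0, 1, 2, 3, 4, 5, 6, 7, 8].
  Class 3 (3 blocks): {1,3,5}; {2,4,6}; {0,7,8}. Points covered: [0, 1, 2, 3, 4, 5, 6, 7, 8].
  Class 4 (3 blocks): {5,6,7}; {1,4,8}; {0,2,3}. Points covered: [0, 1, 2, 3, 4, 5, 6, 7, 8].
All classes full (size 3)? YES. All classes cover every point? YES.
Resolvable? YES.

YES


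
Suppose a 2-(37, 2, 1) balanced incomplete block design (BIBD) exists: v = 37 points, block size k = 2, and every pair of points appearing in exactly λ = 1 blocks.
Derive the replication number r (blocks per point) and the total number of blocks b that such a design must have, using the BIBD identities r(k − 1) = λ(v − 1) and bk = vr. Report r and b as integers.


Any 2-(v, k, λ) BIBD satisfies two necessary conditions:
  (i)  Each point sits in r blocks, and counting incidences through any fixed point gives r(k − 1) = λ(v − 1), so r = λ(v − 1)/(k − 1).
  (ii) Total incidences bk = vr, so b = vr/k.
Step 1: r = λ(v − 1)/(k − 1) = 1·(37 − 1)/(2 − 1) = 1·36/1 = 36/1 = 36.
Step 2: b = vr/k = 37·36/2 = 1332/2 = 666.
Check integrality: r = 36 ∈ Z ✓, b = 666 ∈ Z ✓.
(These identities are necessary conditions: they determine r and b for any design with these parameters, but do not by themselves prove that one exists.)

r = 36, b = 666.


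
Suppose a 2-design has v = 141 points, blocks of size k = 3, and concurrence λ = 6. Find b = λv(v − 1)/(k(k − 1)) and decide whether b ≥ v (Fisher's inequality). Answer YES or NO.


b = λv(v − 1)/(k(k − 1)) = 6·141·140/(3·2) = 118440/6 = 19740.
Compare with v = 141: b ≥ v, so Fisher's inequality holds.

YES


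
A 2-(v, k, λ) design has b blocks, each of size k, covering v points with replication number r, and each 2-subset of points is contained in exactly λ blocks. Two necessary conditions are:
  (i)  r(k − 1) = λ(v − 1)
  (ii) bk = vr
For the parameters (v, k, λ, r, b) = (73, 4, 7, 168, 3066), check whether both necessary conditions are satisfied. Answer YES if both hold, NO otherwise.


Condition (i): r(k − 1) = 168·3 = 504; λ(v − 1) = 7·72 = 504. Match? YES.
Condition (ii): bk = 3066·4 = 12264; vr = 73·168 = 12264. Match? YES.
Both conditions hold? YES.

YES


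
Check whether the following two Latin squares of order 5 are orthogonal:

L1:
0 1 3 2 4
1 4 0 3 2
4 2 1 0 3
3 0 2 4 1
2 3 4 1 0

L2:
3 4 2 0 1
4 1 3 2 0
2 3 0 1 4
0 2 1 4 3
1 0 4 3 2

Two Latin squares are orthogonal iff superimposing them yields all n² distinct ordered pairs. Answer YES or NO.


Form the n² = 25 superimposed pairs (L1[i][j], L2[i][j]), row by row (rows and columns indexed from 0):
row 0: (0,3) (1,4) (3,2) (2,0) (4,1)
row 1: (1,4) (4,1) (0,3) (3,2) (2,0)
row 2: (4,2) (2,3) (1,0) (0,1) (3,4)
row 3: (3,0) (0,2) (2,1) (4,4) (1,3)
row 4: (2,1) (3,0) (4,4) (1,3) (0,2)
Orthogonality requires all 25 pairs distinct.
But the pair (1,4) repeats: cell (0,1) has L1 = 1, L2 = 4, and cell (1,0) has L1 = 1, L2 = 4.
A repeated pair means some other pair never occurs (only 15 distinct pairs out of 25), so the squares are not orthogonal.
Conclusion: NO.

NO


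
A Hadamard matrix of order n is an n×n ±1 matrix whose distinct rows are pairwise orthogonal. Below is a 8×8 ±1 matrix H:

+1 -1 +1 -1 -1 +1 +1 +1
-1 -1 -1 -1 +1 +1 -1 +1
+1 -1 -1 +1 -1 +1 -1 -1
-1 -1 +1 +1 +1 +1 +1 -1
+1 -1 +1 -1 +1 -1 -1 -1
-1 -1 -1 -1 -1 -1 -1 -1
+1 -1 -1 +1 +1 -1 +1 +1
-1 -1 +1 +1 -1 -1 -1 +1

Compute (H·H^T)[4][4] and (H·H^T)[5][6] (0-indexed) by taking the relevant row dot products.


Row 4 of H: [1, -1, 1, -1, 1, -1, -1, -1].
Row 5 of H: [-1, -1, -1, -1, -1, -1, -1, -1].
Row 6 of H: [1, -1, -1, 1, 1, -1, 1, 1].
(H·H^T)[4][4] = Σ_j H[4][j]·H[4][j] = (1)² + (-1)² + (1)² + (-1)² + (1)² + (-1)² + (-1)² + (-1)² = 1 + 1 + 1 + 1 + 1 + 1 + 1 + 1 = 8.
(H·H^T)[5][6] = Σ_j H[5][j]·H[6][j] = (-1)·(1) + (-1)·(-1) + (-1)·(-1) + (-1)·(1) + (-1)·(1) + (-1)·(-1) + (-1)·(1) + (-1)·(1) = -1 + 1 + 1 + -1 + -1 + 1 + -1 + -1 = -2.
Rows 5 and 6 are not orthogonal (dot product = -2 ≠ 0), so H is not a Hadamard matrix.

(4,4) entry = 8; (5,6) entry = -2.


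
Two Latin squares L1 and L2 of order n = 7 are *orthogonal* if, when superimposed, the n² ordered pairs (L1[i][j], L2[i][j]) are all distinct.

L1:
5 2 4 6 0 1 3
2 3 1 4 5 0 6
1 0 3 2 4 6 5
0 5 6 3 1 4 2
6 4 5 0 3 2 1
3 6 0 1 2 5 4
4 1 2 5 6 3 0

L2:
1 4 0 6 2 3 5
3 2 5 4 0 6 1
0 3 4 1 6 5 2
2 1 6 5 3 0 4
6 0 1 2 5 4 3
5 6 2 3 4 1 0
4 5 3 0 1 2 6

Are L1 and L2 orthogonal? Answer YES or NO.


Form the n² = 49 superimposed pairs (L1[i][j], L2[i][j]), row by row (rows and columns indexed from 0):
row 0: (5,1) (2,4) (4,0) (6,6) (0,2) (1,3) (3,5)
row 1: (2,3) (3,2) (1,5) (4,4) (5,0) (0,6) (6,1)
row 2: (1,0) (0,3) (3,4) (2,1) (4,6) (6,5) (5,2)
row 3: (0,2) (5,1) (6,6) (3,5) (1,3) (4,0) (2,4)
row 4: (6,6) (4,0) (5,1) (0,2) (3,5) (2,4) (1,3)
row 5: (3,5) (6,6) (0,2) (1,3) (2,4) (5,1) (4,0)
row 6: (4,4) (1,5) (2,3) (5,0) (6,1) (3,2) (0,6)
Orthogonality requires all 49 pairs distinct.
But the pair (0,2) repeats: cell (0,4) has L1 = 0, L2 = 2, and cell (3,0) has L1 = 0, L2 = 2.
A repeated pair means some other pair never occurs (only 21 distinct pairs out of 49), so the squares are not orthogonal.
Conclusion: NO.

NO


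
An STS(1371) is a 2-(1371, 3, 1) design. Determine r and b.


An STS(v) is a 2-(v, 3, 1) BIBD: block size k = 3, λ = 1.
Replication: r(k − 1) = λ(v − 1) ⇒ r·2 = 1371 − 1 = 1370 ⇒ r = 685.
Block count: b = v(v − 1)/6 = 1371·1370/6 = 1878270/6 = 313045.

r = 685, b = 313045.


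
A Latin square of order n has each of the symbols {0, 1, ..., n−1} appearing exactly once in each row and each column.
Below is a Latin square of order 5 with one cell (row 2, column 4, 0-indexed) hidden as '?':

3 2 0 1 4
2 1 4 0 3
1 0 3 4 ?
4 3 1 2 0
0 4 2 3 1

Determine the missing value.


Row 2 contains symbols [0, 1, 3, 4] — missing [2].
Column 4 contains symbols [0, 1, 3, 4] — missing [2].
The missing symbol must appear in both missing sets; intersection = [2].
Therefore the hidden value is 2.

Missing value = 2.


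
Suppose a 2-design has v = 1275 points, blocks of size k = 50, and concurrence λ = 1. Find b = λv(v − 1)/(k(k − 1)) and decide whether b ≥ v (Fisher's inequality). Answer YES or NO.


b = λv(v − 1)/(k(k − 1)) = 1·1275·1274/(50·49) = 1624350/2450 = 663.
Compare with v = 1275: b < v, so Fisher's inequality fails.

NO


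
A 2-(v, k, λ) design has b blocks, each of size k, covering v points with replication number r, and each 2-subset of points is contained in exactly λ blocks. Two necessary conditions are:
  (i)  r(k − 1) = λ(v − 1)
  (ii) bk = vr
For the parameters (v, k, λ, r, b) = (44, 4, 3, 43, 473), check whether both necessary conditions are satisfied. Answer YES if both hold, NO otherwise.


Condition (i): r(k − 1) = 43·3 = 129; λ(v − 1) = 3·43 = 129. Match? YES.
Condition (ii): bk = 473·4 = 1892; vr = 44·43 = 1892. Match? YES.
Both conditions hold? YES.

YES


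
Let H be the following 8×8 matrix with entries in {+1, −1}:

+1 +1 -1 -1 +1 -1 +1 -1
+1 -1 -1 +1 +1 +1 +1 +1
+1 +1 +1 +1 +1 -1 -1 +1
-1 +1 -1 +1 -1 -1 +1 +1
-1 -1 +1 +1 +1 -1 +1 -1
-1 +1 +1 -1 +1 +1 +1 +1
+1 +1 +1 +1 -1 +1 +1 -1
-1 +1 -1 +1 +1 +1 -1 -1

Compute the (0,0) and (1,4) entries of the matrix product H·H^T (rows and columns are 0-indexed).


Row 0 of H: [1, 1, -1, -1, 1, -1, 1, -1].
Row 1 of H: [1, -1, -1, 1, 1, 1, 1, 1].
Row 4 of H: [-1, -1, 1, 1, 1, -1, 1, -1].
(H·H^T)[0][0] = Σ_j H[0][j]·H[0][j] = (1)² + (1)² + (-1)² + (-1)² + (1)² + (-1)² + (1)² + (-1)² = 1 + 1 + 1 + 1 + 1 + 1 + 1 + 1 = 8.
(H·H^T)[1][4] = Σ_j H[1][j]·H[4][j] = (1)·(-1) + (-1)·(-1) + (-1)·(1) + (1)·(1) + (1)·(1) + (1)·(-1) + (1)·(1) + (1)·(-1) = -1 + 1 + -1 + 1 + 1 + -1 + 1 + -1 = 0.
So rows 1 and 4 are orthogonal; the diagonal entry equals n = 8.

(0,0) entry = 8; (1,4) entry = 0.


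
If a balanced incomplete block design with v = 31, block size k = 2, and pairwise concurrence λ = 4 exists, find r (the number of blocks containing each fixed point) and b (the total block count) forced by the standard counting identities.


Any 2-(v, k, λ) BIBD satisfies two necessary conditions:
  (i)  Each point sits in r blocks, and counting incidences through any fixed point gives r(k − 1) = λ(v − 1), so r = λ(v − 1)/(k − 1).
  (ii) Total incidences bk = vr, so b = vr/k.
Step 1: r = λ(v − 1)/(k − 1) = 4·(31 − 1)/(2 − 1) = 4·30/1 = 120/1 = 120.
Step 2: b = vr/k = 31·120/2 = 3720/2 = 1860.
Check integrality: r = 120 ∈ Z ✓, b = 1860 ∈ Z ✓.
(These identities are necessary conditions: they determine r and b for any design with these parameters, but do not by themselves prove that one exists.)

r = 120, b = 1860.


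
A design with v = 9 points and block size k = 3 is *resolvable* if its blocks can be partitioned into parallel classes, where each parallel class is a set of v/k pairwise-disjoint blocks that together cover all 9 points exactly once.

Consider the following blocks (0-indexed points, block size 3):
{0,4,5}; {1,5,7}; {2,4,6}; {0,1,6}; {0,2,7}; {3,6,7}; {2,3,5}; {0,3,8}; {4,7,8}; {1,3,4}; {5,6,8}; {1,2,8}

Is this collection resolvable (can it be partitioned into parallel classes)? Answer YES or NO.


v = 9, block size k = 3, number of blocks = 12.
For resolvability, blocks must partition into parallel classes of size v/k = 3.
Total blocks must therefore be a multiple of 3: 12 = 3·4 + 0 ⇒ divisible ✓.
Greedy packing gives 4 candidate class(es). Each should be a full parallel class (size 3, covers all 9 points).
  Class 1 (3 blocks): {0,4,5}; {3,6,7}; {1,2,8}. Points covered: [0, 1, 2, 3, 4, 5, 6, 7, 8].
  Class 2 (3 blocks): {1,5,7}; {2,4,6}; {0,3,8}. Points covered: [0, 1, 2, 3, 4, 5, 6, 7, 8].
  Class 3 (3 blocks): {0,1,6}; {2,3,5}; {4,7,8}. Points covered: [0, 1, 2, 3, 4, 5, 6, 7, 8].
  Class 4 (3 blocks): {0,2,7}; {1,3,4}; {5,6,8}. Points covered: [0, 1, 2, 3, 4, 5, 6, 7, 8].
All classes full (size 3)? YES. All classes cover every point? YES.
Resolvable? YES.

YES


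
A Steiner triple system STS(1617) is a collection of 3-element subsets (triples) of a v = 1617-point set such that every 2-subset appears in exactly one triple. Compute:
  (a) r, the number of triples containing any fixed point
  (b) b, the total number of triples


An STS(v) is a 2-(v, 3, 1) BIBD: block size k = 3, λ = 1.
Replication: r(k − 1) = λ(v − 1) ⇒ r·2 = 1617 − 1 = 1616 ⇒ r = 808.
Block count: bk = vr ⇒ b·3 = 1617·808 = 1306536 ⇒ b = 435512.
(Check via b = v(v − 1)/6 = 1617·1616/6 = 2613072/6 = 435512.)

r = 808, b = 435512.


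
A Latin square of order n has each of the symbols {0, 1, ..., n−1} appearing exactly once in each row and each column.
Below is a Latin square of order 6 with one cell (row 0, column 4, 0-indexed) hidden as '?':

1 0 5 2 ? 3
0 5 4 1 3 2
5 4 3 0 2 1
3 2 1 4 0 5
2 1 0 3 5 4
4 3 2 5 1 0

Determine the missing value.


Row 0 contains symbols [0, 1, 2, 3, 5] — missing [4].
Column 4 contains symbols [0, 1, 2, 3, 5] — missing [4].
The missing symbol must appear in both missing sets; intersection = [4].
Therefore the hidden value is 4.

Missing value = 4.


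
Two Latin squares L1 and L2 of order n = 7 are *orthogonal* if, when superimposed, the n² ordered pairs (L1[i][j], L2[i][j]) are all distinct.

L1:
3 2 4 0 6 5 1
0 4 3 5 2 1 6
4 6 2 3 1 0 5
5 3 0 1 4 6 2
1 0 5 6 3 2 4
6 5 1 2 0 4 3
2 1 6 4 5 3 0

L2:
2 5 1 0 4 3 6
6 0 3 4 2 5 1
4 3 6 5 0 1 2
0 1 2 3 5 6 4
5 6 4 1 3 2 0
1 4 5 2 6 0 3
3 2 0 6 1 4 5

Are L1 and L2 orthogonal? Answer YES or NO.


Form the n² = 49 superimposed pairs (L1[i][j], L2[i][j]), row by row (rows and columns indexed from 0):
row 0: (3,2) (2,5) (4,1) (0,0) (6,4) (5,3) (1,6)
row 1: (0,6) (4,0) (3,3) (5,4) (2,2) (1,5) (6,1)
row 2: (4,4) (6,3) (2,6) (3,5) (1,0) (0,1) (5,2)
row 3: (5,0) (3,1) (0,2) (1,3) (4,5) (6,6) (2,4)
row 4: (1,5) (0,6) (5,4) (6,1) (3,3) (2,2) (4,0)
row 5: (6,1) (5,4) (1,5) (2,2) (0,6) (4,0) (3,3)
row 6: (2,3) (1,2) (6,0) (4,6) (5,1) (3,4) (0,5)
Orthogonality requires all 49 pairs distinct.
But the pair (1,5) repeats: cell (1,5) has L1 = 1, L2 = 5, and cell (4,0) has L1 = 1, L2 = 5.
A repeated pair means some other pair never occurs (only 35 distinct pairs out of 49), so the squares are not orthogonal.
Conclusion: NO.

NO


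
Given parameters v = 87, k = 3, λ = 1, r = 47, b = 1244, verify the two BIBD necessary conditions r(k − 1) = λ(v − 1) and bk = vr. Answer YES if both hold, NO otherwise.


Condition (i): r(k − 1) = 47·2 = 94; λ(v − 1) = 1·86 = 86. Match? NO.
Condition (ii): bk = 1244·3 = 3732; vr = 87·47 = 4089. Match? NO.
Both conditions hold? NO.

NO


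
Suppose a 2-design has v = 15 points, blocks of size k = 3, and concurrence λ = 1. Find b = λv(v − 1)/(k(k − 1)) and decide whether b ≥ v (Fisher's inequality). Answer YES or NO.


r = λ(v − 1)/(k − 1) = 1·14/2 = 7.
b = vr/k = 15·7/3 = 35.
Fisher's inequality: b ≥ v ⇔ 35 ≥ 15? YES.

YES


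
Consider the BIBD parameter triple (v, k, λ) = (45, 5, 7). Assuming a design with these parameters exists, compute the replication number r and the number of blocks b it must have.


Any 2-(v, k, λ) BIBD satisfies two necessary conditions:
  (i)  Each point sits in r blocks, and counting incidences through any fixed point gives r(k − 1) = λ(v − 1), so r = λ(v − 1)/(k − 1).
  (ii) Total incidences bk = vr, so b = vr/k.
Step 1: r = λ(v − 1)/(k − 1) = 7·(45 − 1)/(5 − 1) = 7·44/4 = 308/4 = 77.
Step 2: b = vr/k = 45·77/5 = 3465/5 = 693.
Check integrality: r = 77 ∈ Z ✓, b = 693 ∈ Z ✓.
(These identities are necessary conditions: they determine r and b for any design with these parameters, but do not by themselves prove that one exists.)

r = 77, b = 693.


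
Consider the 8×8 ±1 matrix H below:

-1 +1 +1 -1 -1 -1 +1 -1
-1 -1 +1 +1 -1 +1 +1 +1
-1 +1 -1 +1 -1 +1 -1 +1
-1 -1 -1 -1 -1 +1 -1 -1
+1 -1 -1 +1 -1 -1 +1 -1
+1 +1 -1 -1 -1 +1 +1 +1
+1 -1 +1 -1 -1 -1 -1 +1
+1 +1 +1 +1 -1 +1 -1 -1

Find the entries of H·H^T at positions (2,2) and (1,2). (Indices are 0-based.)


Row 1 of H: [-1, -1, 1, 1, -1, 1, 1, 1].
Row 2 of H: [-1, 1, -1, 1, -1, 1, -1, 1].
(H·H^T)[2][2] = Σ_j H[2][j]·H[2][j] = (-1)² + (1)² + (-1)² + (1)² + (-1)² + (1)² + (-1)² + (1)² = 1 + 1 + 1 + 1 + 1 + 1 + 1 + 1 = 8.
(H·H^T)[1][2] = Σ_j H[1][j]·H[2][j] = (-1)·(-1) + (-1)·(1) + (1)·(-1) + (1)·(1) + (-1)·(-1) + (1)·(1) + (1)·(-1) + (1)·(1) = 1 + -1 + -1 + 1 + 1 + 1 + -1 + 1 = 2.
Rows 1 and 2 are not orthogonal (dot product = 2 ≠ 0), so H is not a Hadamard matrix.

(2,2) entry = 8; (1,2) entry = 2.


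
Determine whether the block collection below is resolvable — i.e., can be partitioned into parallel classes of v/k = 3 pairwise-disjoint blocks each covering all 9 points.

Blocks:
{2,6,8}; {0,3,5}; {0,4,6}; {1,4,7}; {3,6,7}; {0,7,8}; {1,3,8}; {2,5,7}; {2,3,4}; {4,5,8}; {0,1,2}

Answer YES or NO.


v = 9, block size k = 3, number of blocks = 11.
For resolvability, blocks must partition into parallel classes of size v/k = 3.
Total blocks must therefore be a multiple of 3: 11 = 3·3 + 2 ⇒ not divisible ✗.
Resolvable? NO.

NO


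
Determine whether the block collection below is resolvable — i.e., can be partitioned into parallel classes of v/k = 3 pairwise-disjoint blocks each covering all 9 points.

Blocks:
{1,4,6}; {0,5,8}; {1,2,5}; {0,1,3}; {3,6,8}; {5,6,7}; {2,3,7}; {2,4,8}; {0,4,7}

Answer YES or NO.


v = 9, block size k = 3, number of blocks = 9.
For resolvability, blocks must partition into parallel classes of size v/k = 3.
Total blocks must therefore be a multiple of 3: 9 = 3·3 + 0 ⇒ divisible ✓.
Greedy packing gives 3 candidate class(es). Each should be a full parallel class (size 3, covers all 9 points).
  Class 1 (3 blocks): {1,4,6}; {0,5,8}; {2,3,7}. Points covered: [0, 1, 2, 3, 4, 5, 6, 7, 8].
  Class 2 (3 blocks): {1,2,5}; {3,6,8}; {0,4,7}. Points covered: [0, 1, 2, 3, 4, 5, 6, 7, 8].
  Class 3 (3 blocks): {0,1,3}; {5,6,7}; {2,4,8}. Points covered: [0, 1, 2, 3, 4, 5, 6, 7, 8].
All classes full (size 3)? YES. All classes cover every point? YES.
Resolvable? YES.

YES


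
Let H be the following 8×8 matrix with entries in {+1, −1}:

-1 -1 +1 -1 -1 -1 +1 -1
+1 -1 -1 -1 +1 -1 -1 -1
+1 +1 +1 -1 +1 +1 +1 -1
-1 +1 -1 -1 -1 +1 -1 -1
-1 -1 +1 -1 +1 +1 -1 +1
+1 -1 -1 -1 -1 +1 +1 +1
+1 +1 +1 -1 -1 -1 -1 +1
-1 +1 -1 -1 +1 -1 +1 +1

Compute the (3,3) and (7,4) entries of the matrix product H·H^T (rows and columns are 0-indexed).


Row 3 of H: [-1, 1, -1, -1, -1, 1, -1, -1].
Row 4 of H: [-1, -1, 1, -1, 1, 1, -1, 1].
Row 7 of H: [-1, 1, -1, -1, 1, -1, 1, 1].
(H·H^T)[3][3] = Σ_j H[3][j]·H[3][j] = (-1)² + (1)² + (-1)² + (-1)² + (-1)² + (1)² + (-1)² + (-1)² = 1 + 1 + 1 + 1 + 1 + 1 + 1 + 1 = 8.
(H·H^T)[7][4] = Σ_j H[7][j]·H[4][j] = (-1)·(-1) + (1)·(-1) + (-1)·(1) + (-1)·(-1) + (1)·(1) + (-1)·(1) + (1)·(-1) + (1)·(1) = 1 + -1 + -1 + 1 + 1 + -1 + -1 + 1 = 0.
So rows 7 and 4 are orthogonal; the diagonal entry equals n = 8.

(3,3) entry = 8; (7,4) entry = 0.


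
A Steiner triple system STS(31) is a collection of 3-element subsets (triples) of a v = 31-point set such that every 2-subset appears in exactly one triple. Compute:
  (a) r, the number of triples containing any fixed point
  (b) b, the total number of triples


An STS(v) is a 2-(v, 3, 1) BIBD: block size k = 3, λ = 1.
Replication: r(k − 1) = λ(v − 1) ⇒ r·2 = 31 − 1 = 30 ⇒ r = 15.
Block count: b = v(v − 1)/6 = 31·30/6 = 930/6 = 155.
(Check via bk = vr: 155·3 = 465 = 31·15 = 465 ✓.)

r = 15, b = 155.


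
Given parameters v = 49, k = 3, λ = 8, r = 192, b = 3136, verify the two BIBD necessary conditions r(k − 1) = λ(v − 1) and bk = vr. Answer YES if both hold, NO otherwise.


Condition (i): r(k − 1) = 192·2 = 384; λ(v − 1) = 8·48 = 384. Match? YES.
Condition (ii): bk = 3136·3 = 9408; vr = 49·192 = 9408. Match? YES.
Both conditions hold? YES.

YES


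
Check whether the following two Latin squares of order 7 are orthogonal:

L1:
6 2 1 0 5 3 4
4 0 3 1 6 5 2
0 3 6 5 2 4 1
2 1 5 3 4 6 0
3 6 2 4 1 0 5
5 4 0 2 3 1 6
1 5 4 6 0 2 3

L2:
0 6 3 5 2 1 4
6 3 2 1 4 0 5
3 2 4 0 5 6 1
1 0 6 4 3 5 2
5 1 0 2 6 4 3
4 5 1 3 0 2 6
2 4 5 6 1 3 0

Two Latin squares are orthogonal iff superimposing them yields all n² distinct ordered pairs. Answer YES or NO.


Form the n² = 49 superimposed pairs (L1[i][j], L2[i][j]), row by row (rows and columns indexed from 0):
row 0: (6,0) (2,6) (1,3) (0,5) (5,2) (3,1) (4,4)
row 1: (4,6) (0,3) (3,2) (1,1) (6,4) (5,0) (2,5)
row 2: (0,3) (3,2) (6,4) (5,0) (2,5) (4,6) (1,1)
row 3: (2,1) (1,0) (5,6) (3,4) (4,3) (6,5) (0,2)
row 4: (3,5) (6,1) (2,0) (4,2) (1,6) (0,4) (5,3)
row 5: (5,4) (4,5) (0,1) (2,3) (3,0) (1,2) (6,6)
row 6: (1,2) (5,4) (4,5) (6,6) (0,1) (2,3) (3,0)
Orthogonality requires all 49 pairs distinct.
But the pair (0,3) repeats: cell (1,1) has L1 = 0, L2 = 3, and cell (2,0) has L1 = 0, L2 = 3.
A repeated pair means some other pair never occurs (only 35 distinct pairs out of 49), so the squares are not orthogonal.
Conclusion: NO.

NO


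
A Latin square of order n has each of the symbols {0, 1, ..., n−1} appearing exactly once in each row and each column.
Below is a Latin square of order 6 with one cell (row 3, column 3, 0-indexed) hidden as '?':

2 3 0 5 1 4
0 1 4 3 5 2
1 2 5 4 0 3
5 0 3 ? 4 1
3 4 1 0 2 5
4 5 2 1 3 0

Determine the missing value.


Row 3 contains symbols [0, 1, 3, 4, 5] — missing [2].
Column 3 contains symbols [0, 1, 3, 4, 5] — missing [2].
The missing symbol must appear in both missing sets; intersection = [2].
Therefore the hidden value is 2.

Missing value = 2.


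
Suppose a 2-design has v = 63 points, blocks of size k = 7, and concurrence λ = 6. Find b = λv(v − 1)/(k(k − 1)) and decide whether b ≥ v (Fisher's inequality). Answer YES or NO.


r = λ(v − 1)/(k − 1) = 6·62/6 = 62.
b = vr/k = 63·62/7 = 558.
Fisher's inequality: b ≥ v ⇔ 558 ≥ 63? YES.

YES


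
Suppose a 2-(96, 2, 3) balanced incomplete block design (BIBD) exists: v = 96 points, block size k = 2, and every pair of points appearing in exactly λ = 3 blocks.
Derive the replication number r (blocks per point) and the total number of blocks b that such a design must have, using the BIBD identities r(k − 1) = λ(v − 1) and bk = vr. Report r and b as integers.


Any 2-(v, k, λ) BIBD satisfies two necessary conditions:
  (i)  Each point sits in r blocks, and counting incidences through any fixed point gives r(k − 1) = λ(v − 1), so r = λ(v − 1)/(k − 1).
  (ii) Total incidences bk = vr, so b = vr/k.
Step 1: r = λ(v − 1)/(k − 1) = 3·(96 − 1)/(2 − 1) = 3·95/1 = 285/1 = 285.
Step 2: b = vr/k = 96·285/2 = 27360/2 = 13680.
Check integrality: r = 285 ∈ Z ✓, b = 13680 ∈ Z ✓.
(These identities are necessary conditions: they determine r and b for any design with these parameters, but do not by themselves prove that one exists.)

r = 285, b = 13680.


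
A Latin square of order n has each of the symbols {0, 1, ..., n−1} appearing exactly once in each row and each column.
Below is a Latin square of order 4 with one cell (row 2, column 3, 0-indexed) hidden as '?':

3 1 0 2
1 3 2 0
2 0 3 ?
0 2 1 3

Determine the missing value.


Row 2 contains symbols [0, 2, 3] — missing [1].
Column 3 contains symbols [0, 2, 3] — missing [1].
The missing symbol must appear in both missing sets; intersection = [1].
Therefore the hidden value is 1.

Missing value = 1.


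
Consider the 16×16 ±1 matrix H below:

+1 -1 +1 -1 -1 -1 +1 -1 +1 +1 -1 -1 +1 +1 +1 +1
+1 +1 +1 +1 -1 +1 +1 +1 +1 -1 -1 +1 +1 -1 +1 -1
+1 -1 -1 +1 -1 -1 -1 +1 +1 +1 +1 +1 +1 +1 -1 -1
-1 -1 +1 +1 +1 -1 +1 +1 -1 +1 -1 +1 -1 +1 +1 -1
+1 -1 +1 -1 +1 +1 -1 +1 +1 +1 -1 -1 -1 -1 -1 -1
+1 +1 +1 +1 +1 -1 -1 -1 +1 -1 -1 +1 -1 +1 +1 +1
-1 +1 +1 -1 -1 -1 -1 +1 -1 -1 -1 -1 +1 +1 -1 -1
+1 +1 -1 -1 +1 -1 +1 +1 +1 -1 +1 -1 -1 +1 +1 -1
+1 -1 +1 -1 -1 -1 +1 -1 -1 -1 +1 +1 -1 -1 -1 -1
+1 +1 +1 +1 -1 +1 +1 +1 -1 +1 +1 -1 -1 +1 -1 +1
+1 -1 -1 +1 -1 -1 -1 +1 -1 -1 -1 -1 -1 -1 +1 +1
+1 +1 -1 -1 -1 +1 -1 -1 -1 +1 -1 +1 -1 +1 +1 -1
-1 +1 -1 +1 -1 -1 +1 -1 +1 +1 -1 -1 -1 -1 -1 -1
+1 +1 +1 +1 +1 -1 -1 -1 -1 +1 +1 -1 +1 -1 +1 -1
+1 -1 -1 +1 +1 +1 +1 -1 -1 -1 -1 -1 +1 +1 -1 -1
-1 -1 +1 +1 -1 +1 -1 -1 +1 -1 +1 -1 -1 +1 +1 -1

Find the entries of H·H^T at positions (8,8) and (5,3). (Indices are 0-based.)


Row 3 of H: [-1, -1, 1, 1, 1, -1, 1, 1, -1, 1, -1, 1, -1, 1, 1, -1].
Row 5 of H: [1, 1, 1, 1, 1, -1, -1, -1, 1, -1, -1, 1, -1, 1, 1, 1].
Row 8 of H: [1, -1, 1, -1, -1, -1, 1, -1, -1, -1, 1, 1, -1, -1, -1, -1].
(H·H^T)[8][8] = Σ_j H[8][j]·H[8][j] = (1)² + (-1)² + (1)² + (-1)² + (-1)² + (-1)² + (1)² + (-1)² + (-1)² + (-1)² + (1)² + (1)² + (-1)² + (-1)² + (-1)² + (-1)² = 1 + 1 + 1 + 1 + 1 + 1 + 1 + 1 + 1 + 1 + 1 + 1 + 1 + 1 + 1 + 1 = 16.
(H·H^T)[5][3] = Σ_j H[5][j]·H[3][j] = (1)·(-1) + (1)·(-1) + (1)·(1) + (1)·(1) + (1)·(1) + (-1)·(-1) + (-1)·(1) + (-1)·(1) + (1)·(-1) + (-1)·(1) + (-1)·(-1) + (1)·(1) + (-1)·(-1) + (1)·(1) + (1)·(1) + (1)·(-1) = -1 + -1 + 1 + 1 + 1 + 1 + -1 + -1 + -1 + -1 + 1 + 1 + 1 + 1 + 1 + -1 = 2.
Rows 5 and 3 are not orthogonal (dot product = 2 ≠ 0), so H is not a Hadamard matrix.

(8,8) entry = 16; (5,3) entry = 2.


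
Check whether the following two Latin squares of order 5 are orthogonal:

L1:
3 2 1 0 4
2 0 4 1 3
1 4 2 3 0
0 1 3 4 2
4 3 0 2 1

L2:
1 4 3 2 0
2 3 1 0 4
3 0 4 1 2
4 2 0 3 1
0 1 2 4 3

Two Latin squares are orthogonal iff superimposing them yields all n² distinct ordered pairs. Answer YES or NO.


Form the n² = 25 superimposed pairs (L1[i][j], L2[i][j]), row by row (rows and columns indexed from 0):
row 0: (3,1) (2,4) (1,3) (0,2) (4,0)
row 1: (2,2) (0,3) (4,1) (1,0) (3,4)
row 2: (1,3) (4,0) (2,4) (3,1) (0,2)
row 3: (0,4) (1,2) (3,0) (4,3) (2,1)
row 4: (4,0) (3,1) (0,2) (2,4) (1,3)
Orthogonality requires all 25 pairs distinct.
But the pair (1,3) repeats: cell (0,2) has L1 = 1, L2 = 3, and cell (2,0) has L1 = 1, L2 = 3.
A repeated pair means some other pair never occurs (only 15 distinct pairs out of 25), so the squares are not orthogonal.
Conclusion: NO.

NO


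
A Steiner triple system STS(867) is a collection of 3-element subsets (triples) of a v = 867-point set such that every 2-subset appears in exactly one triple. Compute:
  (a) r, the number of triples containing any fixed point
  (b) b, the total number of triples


An STS(v) is a 2-(v, 3, 1) BIBD: block size k = 3, λ = 1.
Replication: r(k − 1) = λ(v − 1) ⇒ r·2 = 867 − 1 = 866 ⇒ r = 433.
Block count: bk = vr ⇒ b·3 = 867·433 = 375411 ⇒ b = 125137.

r = 433, b = 125137.


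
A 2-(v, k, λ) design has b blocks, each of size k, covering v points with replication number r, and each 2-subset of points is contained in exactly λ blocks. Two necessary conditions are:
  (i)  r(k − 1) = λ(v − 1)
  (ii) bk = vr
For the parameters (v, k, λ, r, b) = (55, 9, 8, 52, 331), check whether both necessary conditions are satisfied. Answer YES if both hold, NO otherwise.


Condition (i): r(k − 1) = 52·8 = 416; λ(v − 1) = 8·54 = 432. Match? NO.
Condition (ii): bk = 331·9 = 2979; vr = 55·52 = 2860. Match? NO.
Both conditions hold? NO.

NO


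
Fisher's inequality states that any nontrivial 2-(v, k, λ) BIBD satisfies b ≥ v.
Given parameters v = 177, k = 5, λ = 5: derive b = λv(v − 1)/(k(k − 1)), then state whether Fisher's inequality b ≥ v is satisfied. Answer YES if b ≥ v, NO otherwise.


r = λ(v − 1)/(k − 1) = 5·176/4 = 220.
b = vr/k = 177·220/5 = 7788.
Fisher's inequality: b ≥ v ⇔ 7788 ≥ 177? YES.

YES


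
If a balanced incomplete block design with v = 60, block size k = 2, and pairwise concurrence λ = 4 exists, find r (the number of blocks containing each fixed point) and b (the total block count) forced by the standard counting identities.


Any 2-(v, k, λ) BIBD satisfies two necessary conditions:
  (i)  Each point sits in r blocks, and counting incidences through any fixed point gives r(k − 1) = λ(v − 1), so r = λ(v − 1)/(k − 1).
  (ii) Total incidences bk = vr, so b = vr/k.
Step 1: r = λ(v − 1)/(k − 1) = 4·(60 − 1)/(2 − 1) = 4·59/1 = 236/1 = 236.
Step 2: b = vr/k = 60·236/2 = 14160/2 = 7080.
Check integrality: r = 236 ∈ Z ✓, b = 7080 ∈ Z ✓.
(These identities are necessary conditions: they determine r and b for any design with these parameters, but do not by themselves prove that one exists.)

r = 236, b = 7080.


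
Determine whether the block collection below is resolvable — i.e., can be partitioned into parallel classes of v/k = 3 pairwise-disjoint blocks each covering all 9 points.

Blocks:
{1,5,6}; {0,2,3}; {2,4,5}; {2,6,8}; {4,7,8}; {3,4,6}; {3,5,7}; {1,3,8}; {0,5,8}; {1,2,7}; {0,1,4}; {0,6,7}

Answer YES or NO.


v = 9, block size k = 3, number of blocks = 12.
For resolvability, blocks must partition into parallel classes of size v/k = 3.
Total blocks must therefore be a multiple of 3: 12 = 3·4 + 0 ⇒ divisible ✓.
Greedy packing gives 4 candidate class(es). Each should be a full parallel class (size 3, covers all 9 points).
  Class 1 (3 blocks): {1,5,6}; {0,2,3}; {4,7,8}. Points covered: [0, 1, 2, 3, 4, 5, 6, 7, 8].
  Class 2 (3 blocks): {2,4,5}; {1,3,8}; {0,6,7}. Points covered: [0, 1, 2, 3, 4, 5, 6, 7, 8].
  Class 3 (3 blocks): {2,6,8}; {3,5,7}; {0,1,4}. Points covered: [0, 1, 2, 3, 4, 5, 6, 7, 8].
  Class 4 (3 blocks): {3,4,6}; {0,5,8}; {1,2,7}. Points covered: [0, 1, 2, 3, 4, 5, 6, 7, 8].
All classes full (size 3)? YES. All classes cover every point? YES.
Resolvable? YES.

YES


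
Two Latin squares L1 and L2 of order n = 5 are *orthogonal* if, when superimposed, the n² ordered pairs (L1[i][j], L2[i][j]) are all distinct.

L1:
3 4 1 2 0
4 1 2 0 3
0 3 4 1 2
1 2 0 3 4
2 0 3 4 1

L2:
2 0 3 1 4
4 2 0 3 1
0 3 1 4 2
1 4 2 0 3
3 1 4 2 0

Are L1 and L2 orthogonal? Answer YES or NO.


Form the n² = 25 superimposed pairs (L1[i][j], L2[i][j]), row by row (rows and columns indexed from 0):
row 0: (3,2) (4,0) (1,3) (2,1) (0,4)
row 1: (4,4) (1,2) (2,0) (0,3) (3,1)
row 2: (0,0) (3,3) (4,1) (1,4) (2,2)
row 3: (1,1) (2,4) (0,2) (3,0) (4,3)
row 4: (2,3) (0,1) (3,4) (4,2) (1,0)
Orthogonality requires all 25 pairs distinct.
Check by first coordinate: for each symbol s of L1, list the L2 entries in the n cells where L1 = s; they must all differ.
  L1 = 0: L2 entries (in reading order) 4, 3, 0, 2, 1 — all 5 distinct ✓
  L1 = 1: L2 entries (in reading order) 3, 2, 4, 1, 0 — all 5 distinct ✓
  L1 = 2: L2 entries (in reading order) 1, 0, 2, 4, 3 — all 5 distinct ✓
  L1 = 3: L2 entries (in reading order) 2, 1, 3, 0, 4 — all 5 distinct ✓
  L1 = 4: L2 entries (in reading order) 0, 4, 1, 3, 2 — all 5 distinct ✓
Every symbol of L1 meets every symbol of L2 exactly once, so all 25 pairs are distinct (25 of 25).
Conclusion: YES.

YES


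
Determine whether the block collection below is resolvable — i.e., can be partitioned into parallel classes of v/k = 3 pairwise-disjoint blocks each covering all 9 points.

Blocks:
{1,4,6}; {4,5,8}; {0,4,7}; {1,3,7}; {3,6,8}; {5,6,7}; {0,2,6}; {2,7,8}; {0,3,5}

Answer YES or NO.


v = 9, block size k = 3, number of blocks = 9.
For resolvability, blocks must partition into parallel classes of size v/k = 3.
Total blocks must therefore be a multiple of 3: 9 = 3·3 + 0 ⇒ divisible ✓.
Consider block {0,4,7}. The only other block(s) in the collection disjoint from it are {3,6,8} — just 1 block(s). Any parallel class containing {0,4,7} would need 2 other blocks each disjoint from it, so no parallel class of size 3 can contain {0,4,7}.
Since every block must belong to some parallel class in a resolution, the collection cannot be partitioned into parallel classes.
Resolvable? NO.

NO


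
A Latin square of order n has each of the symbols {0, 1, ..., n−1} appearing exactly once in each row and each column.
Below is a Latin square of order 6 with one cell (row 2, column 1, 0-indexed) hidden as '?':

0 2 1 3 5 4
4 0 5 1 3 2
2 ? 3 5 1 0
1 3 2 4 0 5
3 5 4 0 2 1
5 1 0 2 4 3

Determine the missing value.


Row 2 contains symbols [0, 1, 2, 3, 5] — missing [4].
Column 1 contains symbols [0, 1, 2, 3, 5] — missing [4].
The missing symbol must appear in both missing sets; intersection = [4].
Therefore the hidden value is 4.

Missing value = 4.


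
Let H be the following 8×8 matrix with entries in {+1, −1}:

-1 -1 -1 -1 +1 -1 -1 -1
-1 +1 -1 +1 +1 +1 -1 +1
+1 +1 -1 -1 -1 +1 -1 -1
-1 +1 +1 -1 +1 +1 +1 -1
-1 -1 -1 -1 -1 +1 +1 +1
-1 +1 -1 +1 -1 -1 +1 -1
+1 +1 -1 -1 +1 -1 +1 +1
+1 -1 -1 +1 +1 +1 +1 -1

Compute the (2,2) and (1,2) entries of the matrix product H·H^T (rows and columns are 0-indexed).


Row 1 of H: [-1, 1, -1, 1, 1, 1, -1, 1].
Row 2 of H: [1, 1, -1, -1, -1, 1, -1, -1].
(H·H^T)[2][2] = Σ_j H[2][j]·H[2][j] = (1)² + (1)² + (-1)² + (-1)² + (-1)² + (1)² + (-1)² + (-1)² = 1 + 1 + 1 + 1 + 1 + 1 + 1 + 1 = 8.
(H·H^T)[1][2] = Σ_j H[1][j]·H[2][j] = (-1)·(1) + (1)·(1) + (-1)·(-1) + (1)·(-1) + (1)·(-1) + (1)·(1) + (-1)·(-1) + (1)·(-1) = -1 + 1 + 1 + -1 + -1 + 1 + 1 + -1 = 0.
So rows 1 and 2 are orthogonal; the diagonal entry equals n = 8.

(2,2) entry = 8; (1,2) entry = 0.


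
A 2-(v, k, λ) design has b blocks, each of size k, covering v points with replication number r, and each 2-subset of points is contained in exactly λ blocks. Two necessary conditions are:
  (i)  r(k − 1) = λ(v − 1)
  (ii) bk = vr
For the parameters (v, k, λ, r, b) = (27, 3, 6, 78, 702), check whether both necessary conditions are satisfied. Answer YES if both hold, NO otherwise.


Condition (i): r(k − 1) = 78·2 = 156; λ(v − 1) = 6·26 = 156. Match? YES.
Condition (ii): bk = 702·3 = 2106; vr = 27·78 = 2106. Match? YES.
Both conditions hold? YES.

YES


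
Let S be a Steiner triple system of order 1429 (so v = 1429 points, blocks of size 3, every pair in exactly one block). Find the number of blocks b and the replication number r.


An STS(v) is a 2-(v, 3, 1) BIBD: block size k = 3, λ = 1.
Replication: r(k − 1) = λ(v − 1) ⇒ r·2 = 1429 − 1 = 1428 ⇒ r = 714.
Block count: b = v(v − 1)/6 = 1429·1428/6 = 2040612/6 = 340102.

r = 714, b = 340102.


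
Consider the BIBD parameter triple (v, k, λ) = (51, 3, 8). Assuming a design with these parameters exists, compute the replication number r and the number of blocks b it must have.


Any 2-(v, k, λ) BIBD satisfies two necessary conditions:
  (i)  Each point sits in r blocks, and counting incidences through any fixed point gives r(k − 1) = λ(v − 1), so r = λ(v − 1)/(k − 1).
  (ii) Total incidences bk = vr, so b = vr/k.
Step 1: r = λ(v − 1)/(k − 1) = 8·(51 − 1)/(3 − 1) = 8·50/2 = 400/2 = 200.
Step 2: b = vr/k = 51·200/3 = 10200/3 = 3400.
Check integrality: r = 200 ∈ Z ✓, b = 3400 ∈ Z ✓.
(These identities are necessary conditions: they determine r and b for any design with these parameters, but do not by themselves prove that one exists.)

r = 200, b = 3400.


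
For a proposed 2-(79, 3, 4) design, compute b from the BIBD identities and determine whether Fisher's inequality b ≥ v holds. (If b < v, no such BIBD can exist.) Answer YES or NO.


r = λ(v − 1)/(k − 1) = 4·78/2 = 156.
b = vr/k = 79·156/3 = 4108.
Fisher's inequality: b ≥ v ⇔ 4108 ≥ 79? YES.

YES


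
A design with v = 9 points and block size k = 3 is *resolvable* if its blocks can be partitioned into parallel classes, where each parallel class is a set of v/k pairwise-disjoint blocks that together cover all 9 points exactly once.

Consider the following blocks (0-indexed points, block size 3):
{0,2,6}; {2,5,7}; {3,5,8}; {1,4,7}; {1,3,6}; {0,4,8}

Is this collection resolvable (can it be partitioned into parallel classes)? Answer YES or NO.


v = 9, block size k = 3, number of blocks = 6.
For resolvability, blocks must partition into parallel classes of size v/k = 3.
Total blocks must therefore be a multiple of 3: 6 = 3·2 + 0 ⇒ divisible ✓.
Greedy packing gives 2 candidate class(es). Each should be a full parallel class (size 3, covers all 9 points).
  Class 1 (3 blocks): {0,2,6}; {3,5,8}; {1,4,7}. Points covered: [0, 1, 2, 3, 4, 5, 6, 7, 8].
  Class 2 (3 blocks): {2,5,7}; {1,3,6}; {0,4,8}. Points covered: [0, 1, 2, 3, 4, 5, 6, 7, 8].
All classes full (size 3)? YES. All classes cover every point? YES.
Resolvable? YES.

YES
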